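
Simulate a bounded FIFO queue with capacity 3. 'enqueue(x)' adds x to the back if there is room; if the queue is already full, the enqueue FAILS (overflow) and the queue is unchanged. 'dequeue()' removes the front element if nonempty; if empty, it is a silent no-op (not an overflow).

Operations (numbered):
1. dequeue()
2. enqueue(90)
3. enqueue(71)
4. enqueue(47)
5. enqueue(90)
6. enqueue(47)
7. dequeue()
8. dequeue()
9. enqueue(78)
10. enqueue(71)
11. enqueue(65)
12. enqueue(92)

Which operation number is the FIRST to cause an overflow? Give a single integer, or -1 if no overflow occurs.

Answer: 5

Derivation:
1. dequeue(): empty, no-op, size=0
2. enqueue(90): size=1
3. enqueue(71): size=2
4. enqueue(47): size=3
5. enqueue(90): size=3=cap → OVERFLOW (fail)
6. enqueue(47): size=3=cap → OVERFLOW (fail)
7. dequeue(): size=2
8. dequeue(): size=1
9. enqueue(78): size=2
10. enqueue(71): size=3
11. enqueue(65): size=3=cap → OVERFLOW (fail)
12. enqueue(92): size=3=cap → OVERFLOW (fail)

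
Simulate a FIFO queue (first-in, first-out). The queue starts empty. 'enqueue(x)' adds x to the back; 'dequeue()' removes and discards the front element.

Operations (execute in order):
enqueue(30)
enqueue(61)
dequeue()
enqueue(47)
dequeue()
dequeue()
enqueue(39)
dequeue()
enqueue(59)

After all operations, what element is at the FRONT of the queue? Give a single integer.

Answer: 59

Derivation:
enqueue(30): queue = [30]
enqueue(61): queue = [30, 61]
dequeue(): queue = [61]
enqueue(47): queue = [61, 47]
dequeue(): queue = [47]
dequeue(): queue = []
enqueue(39): queue = [39]
dequeue(): queue = []
enqueue(59): queue = [59]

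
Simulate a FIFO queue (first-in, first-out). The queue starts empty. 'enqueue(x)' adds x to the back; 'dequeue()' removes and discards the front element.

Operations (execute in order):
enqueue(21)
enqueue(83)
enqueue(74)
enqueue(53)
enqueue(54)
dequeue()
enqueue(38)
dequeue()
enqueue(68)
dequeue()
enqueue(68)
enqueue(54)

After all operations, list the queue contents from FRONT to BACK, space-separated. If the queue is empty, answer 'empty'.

Answer: 53 54 38 68 68 54

Derivation:
enqueue(21): [21]
enqueue(83): [21, 83]
enqueue(74): [21, 83, 74]
enqueue(53): [21, 83, 74, 53]
enqueue(54): [21, 83, 74, 53, 54]
dequeue(): [83, 74, 53, 54]
enqueue(38): [83, 74, 53, 54, 38]
dequeue(): [74, 53, 54, 38]
enqueue(68): [74, 53, 54, 38, 68]
dequeue(): [53, 54, 38, 68]
enqueue(68): [53, 54, 38, 68, 68]
enqueue(54): [53, 54, 38, 68, 68, 54]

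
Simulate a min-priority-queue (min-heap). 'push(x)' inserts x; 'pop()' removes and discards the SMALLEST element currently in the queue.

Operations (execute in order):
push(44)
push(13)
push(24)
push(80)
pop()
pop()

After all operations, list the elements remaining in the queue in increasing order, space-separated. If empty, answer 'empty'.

Answer: 44 80

Derivation:
push(44): heap contents = [44]
push(13): heap contents = [13, 44]
push(24): heap contents = [13, 24, 44]
push(80): heap contents = [13, 24, 44, 80]
pop() → 13: heap contents = [24, 44, 80]
pop() → 24: heap contents = [44, 80]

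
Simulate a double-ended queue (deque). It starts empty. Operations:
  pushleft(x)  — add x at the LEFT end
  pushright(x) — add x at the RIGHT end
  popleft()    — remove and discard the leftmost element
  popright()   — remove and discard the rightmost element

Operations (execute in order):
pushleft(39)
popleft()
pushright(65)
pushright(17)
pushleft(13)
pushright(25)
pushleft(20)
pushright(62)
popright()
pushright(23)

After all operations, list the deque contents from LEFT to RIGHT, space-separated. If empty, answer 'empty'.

Answer: 20 13 65 17 25 23

Derivation:
pushleft(39): [39]
popleft(): []
pushright(65): [65]
pushright(17): [65, 17]
pushleft(13): [13, 65, 17]
pushright(25): [13, 65, 17, 25]
pushleft(20): [20, 13, 65, 17, 25]
pushright(62): [20, 13, 65, 17, 25, 62]
popright(): [20, 13, 65, 17, 25]
pushright(23): [20, 13, 65, 17, 25, 23]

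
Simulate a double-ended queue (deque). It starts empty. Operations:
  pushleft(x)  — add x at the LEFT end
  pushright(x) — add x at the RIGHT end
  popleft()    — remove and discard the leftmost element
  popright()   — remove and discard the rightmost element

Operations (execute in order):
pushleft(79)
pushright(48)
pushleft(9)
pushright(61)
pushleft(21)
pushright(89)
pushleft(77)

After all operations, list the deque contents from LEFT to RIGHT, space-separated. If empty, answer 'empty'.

pushleft(79): [79]
pushright(48): [79, 48]
pushleft(9): [9, 79, 48]
pushright(61): [9, 79, 48, 61]
pushleft(21): [21, 9, 79, 48, 61]
pushright(89): [21, 9, 79, 48, 61, 89]
pushleft(77): [77, 21, 9, 79, 48, 61, 89]

Answer: 77 21 9 79 48 61 89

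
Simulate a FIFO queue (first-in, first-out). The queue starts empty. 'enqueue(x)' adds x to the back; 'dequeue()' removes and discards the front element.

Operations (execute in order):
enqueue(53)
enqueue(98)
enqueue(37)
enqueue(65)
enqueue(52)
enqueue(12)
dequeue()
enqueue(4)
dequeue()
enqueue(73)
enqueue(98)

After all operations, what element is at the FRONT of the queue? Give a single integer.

enqueue(53): queue = [53]
enqueue(98): queue = [53, 98]
enqueue(37): queue = [53, 98, 37]
enqueue(65): queue = [53, 98, 37, 65]
enqueue(52): queue = [53, 98, 37, 65, 52]
enqueue(12): queue = [53, 98, 37, 65, 52, 12]
dequeue(): queue = [98, 37, 65, 52, 12]
enqueue(4): queue = [98, 37, 65, 52, 12, 4]
dequeue(): queue = [37, 65, 52, 12, 4]
enqueue(73): queue = [37, 65, 52, 12, 4, 73]
enqueue(98): queue = [37, 65, 52, 12, 4, 73, 98]

Answer: 37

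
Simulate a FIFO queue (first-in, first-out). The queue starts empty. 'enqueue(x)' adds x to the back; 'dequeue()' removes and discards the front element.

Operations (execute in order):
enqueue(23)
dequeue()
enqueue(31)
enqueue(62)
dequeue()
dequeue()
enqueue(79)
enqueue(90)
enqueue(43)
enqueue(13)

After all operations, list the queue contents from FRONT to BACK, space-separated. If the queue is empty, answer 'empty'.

enqueue(23): [23]
dequeue(): []
enqueue(31): [31]
enqueue(62): [31, 62]
dequeue(): [62]
dequeue(): []
enqueue(79): [79]
enqueue(90): [79, 90]
enqueue(43): [79, 90, 43]
enqueue(13): [79, 90, 43, 13]

Answer: 79 90 43 13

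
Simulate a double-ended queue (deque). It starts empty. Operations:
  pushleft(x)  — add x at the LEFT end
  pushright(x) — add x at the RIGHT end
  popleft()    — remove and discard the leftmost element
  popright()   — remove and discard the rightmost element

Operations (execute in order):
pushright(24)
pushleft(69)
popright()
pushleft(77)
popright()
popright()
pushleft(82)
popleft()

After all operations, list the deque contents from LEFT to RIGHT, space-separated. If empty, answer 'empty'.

Answer: empty

Derivation:
pushright(24): [24]
pushleft(69): [69, 24]
popright(): [69]
pushleft(77): [77, 69]
popright(): [77]
popright(): []
pushleft(82): [82]
popleft(): []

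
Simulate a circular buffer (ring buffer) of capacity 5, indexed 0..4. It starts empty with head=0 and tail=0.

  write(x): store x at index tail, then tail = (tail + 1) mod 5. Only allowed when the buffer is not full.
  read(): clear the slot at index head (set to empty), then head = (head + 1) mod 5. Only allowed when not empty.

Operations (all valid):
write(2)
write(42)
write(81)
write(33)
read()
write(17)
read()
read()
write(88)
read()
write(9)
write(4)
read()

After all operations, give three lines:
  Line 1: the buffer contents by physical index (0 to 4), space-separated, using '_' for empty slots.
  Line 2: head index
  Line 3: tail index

Answer: 88 9 4 _ _
0
3

Derivation:
write(2): buf=[2 _ _ _ _], head=0, tail=1, size=1
write(42): buf=[2 42 _ _ _], head=0, tail=2, size=2
write(81): buf=[2 42 81 _ _], head=0, tail=3, size=3
write(33): buf=[2 42 81 33 _], head=0, tail=4, size=4
read(): buf=[_ 42 81 33 _], head=1, tail=4, size=3
write(17): buf=[_ 42 81 33 17], head=1, tail=0, size=4
read(): buf=[_ _ 81 33 17], head=2, tail=0, size=3
read(): buf=[_ _ _ 33 17], head=3, tail=0, size=2
write(88): buf=[88 _ _ 33 17], head=3, tail=1, size=3
read(): buf=[88 _ _ _ 17], head=4, tail=1, size=2
write(9): buf=[88 9 _ _ 17], head=4, tail=2, size=3
write(4): buf=[88 9 4 _ 17], head=4, tail=3, size=4
read(): buf=[88 9 4 _ _], head=0, tail=3, size=3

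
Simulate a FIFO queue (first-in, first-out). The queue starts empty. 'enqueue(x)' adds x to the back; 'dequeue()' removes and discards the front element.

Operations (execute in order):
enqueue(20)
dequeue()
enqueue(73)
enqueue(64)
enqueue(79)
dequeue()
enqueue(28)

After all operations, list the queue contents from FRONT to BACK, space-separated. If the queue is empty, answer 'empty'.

enqueue(20): [20]
dequeue(): []
enqueue(73): [73]
enqueue(64): [73, 64]
enqueue(79): [73, 64, 79]
dequeue(): [64, 79]
enqueue(28): [64, 79, 28]

Answer: 64 79 28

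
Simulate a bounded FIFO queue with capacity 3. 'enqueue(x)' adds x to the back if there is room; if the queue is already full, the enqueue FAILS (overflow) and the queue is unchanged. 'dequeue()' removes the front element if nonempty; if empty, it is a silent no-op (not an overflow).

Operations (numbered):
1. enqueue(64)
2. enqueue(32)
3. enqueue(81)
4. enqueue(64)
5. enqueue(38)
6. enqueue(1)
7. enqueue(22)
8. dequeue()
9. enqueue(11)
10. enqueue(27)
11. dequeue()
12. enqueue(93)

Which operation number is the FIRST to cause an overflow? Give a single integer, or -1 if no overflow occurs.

1. enqueue(64): size=1
2. enqueue(32): size=2
3. enqueue(81): size=3
4. enqueue(64): size=3=cap → OVERFLOW (fail)
5. enqueue(38): size=3=cap → OVERFLOW (fail)
6. enqueue(1): size=3=cap → OVERFLOW (fail)
7. enqueue(22): size=3=cap → OVERFLOW (fail)
8. dequeue(): size=2
9. enqueue(11): size=3
10. enqueue(27): size=3=cap → OVERFLOW (fail)
11. dequeue(): size=2
12. enqueue(93): size=3

Answer: 4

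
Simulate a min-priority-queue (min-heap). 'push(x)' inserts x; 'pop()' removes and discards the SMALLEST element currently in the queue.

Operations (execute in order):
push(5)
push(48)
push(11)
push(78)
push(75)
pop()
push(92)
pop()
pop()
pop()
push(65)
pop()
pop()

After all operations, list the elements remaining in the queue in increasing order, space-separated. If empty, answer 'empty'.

push(5): heap contents = [5]
push(48): heap contents = [5, 48]
push(11): heap contents = [5, 11, 48]
push(78): heap contents = [5, 11, 48, 78]
push(75): heap contents = [5, 11, 48, 75, 78]
pop() → 5: heap contents = [11, 48, 75, 78]
push(92): heap contents = [11, 48, 75, 78, 92]
pop() → 11: heap contents = [48, 75, 78, 92]
pop() → 48: heap contents = [75, 78, 92]
pop() → 75: heap contents = [78, 92]
push(65): heap contents = [65, 78, 92]
pop() → 65: heap contents = [78, 92]
pop() → 78: heap contents = [92]

Answer: 92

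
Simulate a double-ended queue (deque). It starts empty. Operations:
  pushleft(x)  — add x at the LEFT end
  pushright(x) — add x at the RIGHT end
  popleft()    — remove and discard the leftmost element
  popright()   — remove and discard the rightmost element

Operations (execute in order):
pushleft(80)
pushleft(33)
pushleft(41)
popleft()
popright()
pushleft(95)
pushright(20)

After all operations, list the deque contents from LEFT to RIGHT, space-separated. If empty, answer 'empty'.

pushleft(80): [80]
pushleft(33): [33, 80]
pushleft(41): [41, 33, 80]
popleft(): [33, 80]
popright(): [33]
pushleft(95): [95, 33]
pushright(20): [95, 33, 20]

Answer: 95 33 20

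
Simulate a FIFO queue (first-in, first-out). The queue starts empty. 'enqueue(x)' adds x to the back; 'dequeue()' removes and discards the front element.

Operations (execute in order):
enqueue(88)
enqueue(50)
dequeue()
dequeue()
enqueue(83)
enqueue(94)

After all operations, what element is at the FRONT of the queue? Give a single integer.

Answer: 83

Derivation:
enqueue(88): queue = [88]
enqueue(50): queue = [88, 50]
dequeue(): queue = [50]
dequeue(): queue = []
enqueue(83): queue = [83]
enqueue(94): queue = [83, 94]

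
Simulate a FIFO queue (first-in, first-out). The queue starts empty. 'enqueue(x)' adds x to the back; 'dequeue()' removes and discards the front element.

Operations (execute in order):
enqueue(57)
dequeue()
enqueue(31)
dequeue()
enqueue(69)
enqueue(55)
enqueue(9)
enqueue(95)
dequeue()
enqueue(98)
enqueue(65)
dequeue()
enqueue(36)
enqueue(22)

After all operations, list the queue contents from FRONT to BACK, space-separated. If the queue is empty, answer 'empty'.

enqueue(57): [57]
dequeue(): []
enqueue(31): [31]
dequeue(): []
enqueue(69): [69]
enqueue(55): [69, 55]
enqueue(9): [69, 55, 9]
enqueue(95): [69, 55, 9, 95]
dequeue(): [55, 9, 95]
enqueue(98): [55, 9, 95, 98]
enqueue(65): [55, 9, 95, 98, 65]
dequeue(): [9, 95, 98, 65]
enqueue(36): [9, 95, 98, 65, 36]
enqueue(22): [9, 95, 98, 65, 36, 22]

Answer: 9 95 98 65 36 22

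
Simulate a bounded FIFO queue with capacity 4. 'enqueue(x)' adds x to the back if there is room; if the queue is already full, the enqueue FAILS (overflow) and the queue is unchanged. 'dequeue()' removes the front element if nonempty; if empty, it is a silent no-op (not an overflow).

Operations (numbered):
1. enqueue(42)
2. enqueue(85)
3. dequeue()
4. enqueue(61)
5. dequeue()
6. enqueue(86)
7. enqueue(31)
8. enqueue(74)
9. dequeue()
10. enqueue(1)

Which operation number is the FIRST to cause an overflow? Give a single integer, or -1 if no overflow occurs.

Answer: -1

Derivation:
1. enqueue(42): size=1
2. enqueue(85): size=2
3. dequeue(): size=1
4. enqueue(61): size=2
5. dequeue(): size=1
6. enqueue(86): size=2
7. enqueue(31): size=3
8. enqueue(74): size=4
9. dequeue(): size=3
10. enqueue(1): size=4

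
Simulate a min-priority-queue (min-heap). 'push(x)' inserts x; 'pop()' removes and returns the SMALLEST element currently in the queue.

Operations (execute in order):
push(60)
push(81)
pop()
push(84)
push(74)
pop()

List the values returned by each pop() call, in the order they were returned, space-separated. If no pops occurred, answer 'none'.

push(60): heap contents = [60]
push(81): heap contents = [60, 81]
pop() → 60: heap contents = [81]
push(84): heap contents = [81, 84]
push(74): heap contents = [74, 81, 84]
pop() → 74: heap contents = [81, 84]

Answer: 60 74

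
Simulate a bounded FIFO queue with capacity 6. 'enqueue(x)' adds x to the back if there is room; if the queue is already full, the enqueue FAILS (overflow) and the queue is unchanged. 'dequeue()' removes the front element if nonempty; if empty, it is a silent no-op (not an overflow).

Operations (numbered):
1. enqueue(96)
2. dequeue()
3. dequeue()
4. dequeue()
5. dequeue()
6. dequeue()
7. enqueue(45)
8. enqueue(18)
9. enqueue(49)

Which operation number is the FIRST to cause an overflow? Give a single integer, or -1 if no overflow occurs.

1. enqueue(96): size=1
2. dequeue(): size=0
3. dequeue(): empty, no-op, size=0
4. dequeue(): empty, no-op, size=0
5. dequeue(): empty, no-op, size=0
6. dequeue(): empty, no-op, size=0
7. enqueue(45): size=1
8. enqueue(18): size=2
9. enqueue(49): size=3

Answer: -1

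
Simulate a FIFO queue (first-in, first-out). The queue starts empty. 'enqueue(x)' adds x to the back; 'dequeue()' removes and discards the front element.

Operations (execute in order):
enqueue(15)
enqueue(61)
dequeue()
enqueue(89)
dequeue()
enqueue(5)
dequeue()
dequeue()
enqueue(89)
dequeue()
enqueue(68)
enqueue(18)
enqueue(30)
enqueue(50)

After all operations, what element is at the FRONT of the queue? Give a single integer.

Answer: 68

Derivation:
enqueue(15): queue = [15]
enqueue(61): queue = [15, 61]
dequeue(): queue = [61]
enqueue(89): queue = [61, 89]
dequeue(): queue = [89]
enqueue(5): queue = [89, 5]
dequeue(): queue = [5]
dequeue(): queue = []
enqueue(89): queue = [89]
dequeue(): queue = []
enqueue(68): queue = [68]
enqueue(18): queue = [68, 18]
enqueue(30): queue = [68, 18, 30]
enqueue(50): queue = [68, 18, 30, 50]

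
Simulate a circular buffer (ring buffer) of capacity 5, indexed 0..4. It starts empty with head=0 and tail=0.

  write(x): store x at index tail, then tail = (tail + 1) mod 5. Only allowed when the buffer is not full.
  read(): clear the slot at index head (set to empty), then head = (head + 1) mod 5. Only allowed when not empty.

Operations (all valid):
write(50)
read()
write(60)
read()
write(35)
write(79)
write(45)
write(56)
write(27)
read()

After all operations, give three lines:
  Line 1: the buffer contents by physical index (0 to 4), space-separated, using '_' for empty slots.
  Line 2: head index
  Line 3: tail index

write(50): buf=[50 _ _ _ _], head=0, tail=1, size=1
read(): buf=[_ _ _ _ _], head=1, tail=1, size=0
write(60): buf=[_ 60 _ _ _], head=1, tail=2, size=1
read(): buf=[_ _ _ _ _], head=2, tail=2, size=0
write(35): buf=[_ _ 35 _ _], head=2, tail=3, size=1
write(79): buf=[_ _ 35 79 _], head=2, tail=4, size=2
write(45): buf=[_ _ 35 79 45], head=2, tail=0, size=3
write(56): buf=[56 _ 35 79 45], head=2, tail=1, size=4
write(27): buf=[56 27 35 79 45], head=2, tail=2, size=5
read(): buf=[56 27 _ 79 45], head=3, tail=2, size=4

Answer: 56 27 _ 79 45
3
2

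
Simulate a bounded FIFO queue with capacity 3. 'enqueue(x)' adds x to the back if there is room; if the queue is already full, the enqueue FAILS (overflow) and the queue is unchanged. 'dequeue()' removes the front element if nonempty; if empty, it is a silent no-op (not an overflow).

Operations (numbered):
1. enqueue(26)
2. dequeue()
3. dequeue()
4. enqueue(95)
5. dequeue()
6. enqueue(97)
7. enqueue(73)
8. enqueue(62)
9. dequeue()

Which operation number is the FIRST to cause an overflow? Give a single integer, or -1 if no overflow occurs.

1. enqueue(26): size=1
2. dequeue(): size=0
3. dequeue(): empty, no-op, size=0
4. enqueue(95): size=1
5. dequeue(): size=0
6. enqueue(97): size=1
7. enqueue(73): size=2
8. enqueue(62): size=3
9. dequeue(): size=2

Answer: -1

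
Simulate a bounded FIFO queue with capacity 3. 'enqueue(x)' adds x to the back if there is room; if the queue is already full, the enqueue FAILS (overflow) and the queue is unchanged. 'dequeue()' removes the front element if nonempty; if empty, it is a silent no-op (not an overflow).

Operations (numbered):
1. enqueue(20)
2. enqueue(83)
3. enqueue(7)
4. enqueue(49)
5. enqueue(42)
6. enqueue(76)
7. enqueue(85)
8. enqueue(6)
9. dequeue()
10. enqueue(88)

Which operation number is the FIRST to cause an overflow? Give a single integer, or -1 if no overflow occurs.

1. enqueue(20): size=1
2. enqueue(83): size=2
3. enqueue(7): size=3
4. enqueue(49): size=3=cap → OVERFLOW (fail)
5. enqueue(42): size=3=cap → OVERFLOW (fail)
6. enqueue(76): size=3=cap → OVERFLOW (fail)
7. enqueue(85): size=3=cap → OVERFLOW (fail)
8. enqueue(6): size=3=cap → OVERFLOW (fail)
9. dequeue(): size=2
10. enqueue(88): size=3

Answer: 4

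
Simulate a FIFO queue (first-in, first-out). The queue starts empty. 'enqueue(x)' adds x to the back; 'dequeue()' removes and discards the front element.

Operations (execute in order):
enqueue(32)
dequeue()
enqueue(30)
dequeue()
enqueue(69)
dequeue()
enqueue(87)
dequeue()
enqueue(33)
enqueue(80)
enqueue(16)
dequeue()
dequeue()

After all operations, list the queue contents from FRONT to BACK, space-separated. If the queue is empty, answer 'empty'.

Answer: 16

Derivation:
enqueue(32): [32]
dequeue(): []
enqueue(30): [30]
dequeue(): []
enqueue(69): [69]
dequeue(): []
enqueue(87): [87]
dequeue(): []
enqueue(33): [33]
enqueue(80): [33, 80]
enqueue(16): [33, 80, 16]
dequeue(): [80, 16]
dequeue(): [16]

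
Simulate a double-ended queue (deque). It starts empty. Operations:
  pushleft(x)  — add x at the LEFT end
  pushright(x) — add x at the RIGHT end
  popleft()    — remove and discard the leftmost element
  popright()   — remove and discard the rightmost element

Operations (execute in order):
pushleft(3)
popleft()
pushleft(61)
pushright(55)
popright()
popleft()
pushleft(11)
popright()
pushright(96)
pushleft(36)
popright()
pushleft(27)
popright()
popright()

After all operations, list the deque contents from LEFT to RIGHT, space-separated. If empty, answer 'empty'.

Answer: empty

Derivation:
pushleft(3): [3]
popleft(): []
pushleft(61): [61]
pushright(55): [61, 55]
popright(): [61]
popleft(): []
pushleft(11): [11]
popright(): []
pushright(96): [96]
pushleft(36): [36, 96]
popright(): [36]
pushleft(27): [27, 36]
popright(): [27]
popright(): []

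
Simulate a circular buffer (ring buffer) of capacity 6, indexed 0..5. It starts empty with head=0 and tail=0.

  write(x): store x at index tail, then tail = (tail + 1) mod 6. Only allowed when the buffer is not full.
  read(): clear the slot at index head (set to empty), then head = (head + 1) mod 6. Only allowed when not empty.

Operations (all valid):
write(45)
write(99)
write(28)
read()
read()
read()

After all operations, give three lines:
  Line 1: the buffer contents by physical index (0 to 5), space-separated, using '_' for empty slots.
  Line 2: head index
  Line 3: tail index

write(45): buf=[45 _ _ _ _ _], head=0, tail=1, size=1
write(99): buf=[45 99 _ _ _ _], head=0, tail=2, size=2
write(28): buf=[45 99 28 _ _ _], head=0, tail=3, size=3
read(): buf=[_ 99 28 _ _ _], head=1, tail=3, size=2
read(): buf=[_ _ 28 _ _ _], head=2, tail=3, size=1
read(): buf=[_ _ _ _ _ _], head=3, tail=3, size=0

Answer: _ _ _ _ _ _
3
3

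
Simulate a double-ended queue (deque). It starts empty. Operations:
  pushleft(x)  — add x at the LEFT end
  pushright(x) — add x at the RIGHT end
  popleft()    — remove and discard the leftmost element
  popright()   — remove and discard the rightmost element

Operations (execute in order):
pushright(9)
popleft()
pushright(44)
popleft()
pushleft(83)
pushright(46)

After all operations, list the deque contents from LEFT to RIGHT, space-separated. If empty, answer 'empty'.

pushright(9): [9]
popleft(): []
pushright(44): [44]
popleft(): []
pushleft(83): [83]
pushright(46): [83, 46]

Answer: 83 46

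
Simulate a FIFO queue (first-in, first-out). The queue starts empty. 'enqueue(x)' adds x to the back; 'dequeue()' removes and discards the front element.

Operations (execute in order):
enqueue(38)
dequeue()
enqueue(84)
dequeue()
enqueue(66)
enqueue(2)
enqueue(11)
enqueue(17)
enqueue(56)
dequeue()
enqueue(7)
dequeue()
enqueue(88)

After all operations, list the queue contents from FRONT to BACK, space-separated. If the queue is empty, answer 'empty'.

enqueue(38): [38]
dequeue(): []
enqueue(84): [84]
dequeue(): []
enqueue(66): [66]
enqueue(2): [66, 2]
enqueue(11): [66, 2, 11]
enqueue(17): [66, 2, 11, 17]
enqueue(56): [66, 2, 11, 17, 56]
dequeue(): [2, 11, 17, 56]
enqueue(7): [2, 11, 17, 56, 7]
dequeue(): [11, 17, 56, 7]
enqueue(88): [11, 17, 56, 7, 88]

Answer: 11 17 56 7 88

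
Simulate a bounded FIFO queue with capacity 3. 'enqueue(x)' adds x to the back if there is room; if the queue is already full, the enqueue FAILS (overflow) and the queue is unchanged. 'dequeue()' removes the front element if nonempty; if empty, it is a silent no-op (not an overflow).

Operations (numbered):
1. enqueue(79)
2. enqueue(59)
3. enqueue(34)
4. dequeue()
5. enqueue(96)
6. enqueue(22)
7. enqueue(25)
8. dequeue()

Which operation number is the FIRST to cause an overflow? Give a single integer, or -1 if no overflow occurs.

Answer: 6

Derivation:
1. enqueue(79): size=1
2. enqueue(59): size=2
3. enqueue(34): size=3
4. dequeue(): size=2
5. enqueue(96): size=3
6. enqueue(22): size=3=cap → OVERFLOW (fail)
7. enqueue(25): size=3=cap → OVERFLOW (fail)
8. dequeue(): size=2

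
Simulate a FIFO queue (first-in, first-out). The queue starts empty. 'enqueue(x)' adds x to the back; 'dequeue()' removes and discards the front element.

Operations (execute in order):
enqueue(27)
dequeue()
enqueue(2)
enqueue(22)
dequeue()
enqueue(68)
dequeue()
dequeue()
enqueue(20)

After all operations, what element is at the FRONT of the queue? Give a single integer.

enqueue(27): queue = [27]
dequeue(): queue = []
enqueue(2): queue = [2]
enqueue(22): queue = [2, 22]
dequeue(): queue = [22]
enqueue(68): queue = [22, 68]
dequeue(): queue = [68]
dequeue(): queue = []
enqueue(20): queue = [20]

Answer: 20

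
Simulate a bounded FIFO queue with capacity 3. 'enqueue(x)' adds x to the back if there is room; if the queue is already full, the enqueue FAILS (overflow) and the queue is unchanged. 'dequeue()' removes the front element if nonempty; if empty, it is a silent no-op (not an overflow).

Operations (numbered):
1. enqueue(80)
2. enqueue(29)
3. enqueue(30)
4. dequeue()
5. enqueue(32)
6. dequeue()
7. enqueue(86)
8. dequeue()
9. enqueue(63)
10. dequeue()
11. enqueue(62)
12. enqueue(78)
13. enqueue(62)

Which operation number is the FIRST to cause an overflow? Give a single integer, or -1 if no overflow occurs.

1. enqueue(80): size=1
2. enqueue(29): size=2
3. enqueue(30): size=3
4. dequeue(): size=2
5. enqueue(32): size=3
6. dequeue(): size=2
7. enqueue(86): size=3
8. dequeue(): size=2
9. enqueue(63): size=3
10. dequeue(): size=2
11. enqueue(62): size=3
12. enqueue(78): size=3=cap → OVERFLOW (fail)
13. enqueue(62): size=3=cap → OVERFLOW (fail)

Answer: 12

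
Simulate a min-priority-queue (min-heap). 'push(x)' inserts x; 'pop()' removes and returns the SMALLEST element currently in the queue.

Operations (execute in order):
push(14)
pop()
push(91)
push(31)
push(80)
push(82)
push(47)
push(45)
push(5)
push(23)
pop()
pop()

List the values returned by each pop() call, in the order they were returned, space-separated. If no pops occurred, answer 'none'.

Answer: 14 5 23

Derivation:
push(14): heap contents = [14]
pop() → 14: heap contents = []
push(91): heap contents = [91]
push(31): heap contents = [31, 91]
push(80): heap contents = [31, 80, 91]
push(82): heap contents = [31, 80, 82, 91]
push(47): heap contents = [31, 47, 80, 82, 91]
push(45): heap contents = [31, 45, 47, 80, 82, 91]
push(5): heap contents = [5, 31, 45, 47, 80, 82, 91]
push(23): heap contents = [5, 23, 31, 45, 47, 80, 82, 91]
pop() → 5: heap contents = [23, 31, 45, 47, 80, 82, 91]
pop() → 23: heap contents = [31, 45, 47, 80, 82, 91]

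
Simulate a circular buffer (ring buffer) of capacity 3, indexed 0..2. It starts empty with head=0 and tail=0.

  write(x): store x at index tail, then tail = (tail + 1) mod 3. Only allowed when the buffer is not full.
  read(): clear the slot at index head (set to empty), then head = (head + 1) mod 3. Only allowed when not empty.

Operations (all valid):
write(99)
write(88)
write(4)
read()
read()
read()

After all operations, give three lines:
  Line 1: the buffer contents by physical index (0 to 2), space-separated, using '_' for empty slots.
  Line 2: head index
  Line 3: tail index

Answer: _ _ _
0
0

Derivation:
write(99): buf=[99 _ _], head=0, tail=1, size=1
write(88): buf=[99 88 _], head=0, tail=2, size=2
write(4): buf=[99 88 4], head=0, tail=0, size=3
read(): buf=[_ 88 4], head=1, tail=0, size=2
read(): buf=[_ _ 4], head=2, tail=0, size=1
read(): buf=[_ _ _], head=0, tail=0, size=0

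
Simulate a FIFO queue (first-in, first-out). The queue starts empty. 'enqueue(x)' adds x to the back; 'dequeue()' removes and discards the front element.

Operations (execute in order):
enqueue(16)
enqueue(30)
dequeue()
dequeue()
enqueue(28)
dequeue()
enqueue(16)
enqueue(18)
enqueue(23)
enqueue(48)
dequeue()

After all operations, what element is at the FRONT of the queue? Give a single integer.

enqueue(16): queue = [16]
enqueue(30): queue = [16, 30]
dequeue(): queue = [30]
dequeue(): queue = []
enqueue(28): queue = [28]
dequeue(): queue = []
enqueue(16): queue = [16]
enqueue(18): queue = [16, 18]
enqueue(23): queue = [16, 18, 23]
enqueue(48): queue = [16, 18, 23, 48]
dequeue(): queue = [18, 23, 48]

Answer: 18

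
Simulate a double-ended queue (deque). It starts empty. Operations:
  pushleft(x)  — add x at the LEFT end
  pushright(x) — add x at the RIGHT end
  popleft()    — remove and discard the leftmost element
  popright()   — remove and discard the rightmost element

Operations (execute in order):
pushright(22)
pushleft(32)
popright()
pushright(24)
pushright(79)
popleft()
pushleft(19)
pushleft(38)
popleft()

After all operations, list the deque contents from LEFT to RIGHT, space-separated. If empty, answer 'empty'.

pushright(22): [22]
pushleft(32): [32, 22]
popright(): [32]
pushright(24): [32, 24]
pushright(79): [32, 24, 79]
popleft(): [24, 79]
pushleft(19): [19, 24, 79]
pushleft(38): [38, 19, 24, 79]
popleft(): [19, 24, 79]

Answer: 19 24 79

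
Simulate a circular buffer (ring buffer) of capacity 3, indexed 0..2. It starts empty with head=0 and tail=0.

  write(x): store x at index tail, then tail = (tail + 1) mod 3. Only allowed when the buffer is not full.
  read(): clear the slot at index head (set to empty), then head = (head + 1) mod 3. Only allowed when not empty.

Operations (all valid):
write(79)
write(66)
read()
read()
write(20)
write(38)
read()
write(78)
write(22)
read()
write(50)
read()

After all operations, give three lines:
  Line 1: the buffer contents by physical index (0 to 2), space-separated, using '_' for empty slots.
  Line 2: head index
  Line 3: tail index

Answer: 50 _ 22
2
1

Derivation:
write(79): buf=[79 _ _], head=0, tail=1, size=1
write(66): buf=[79 66 _], head=0, tail=2, size=2
read(): buf=[_ 66 _], head=1, tail=2, size=1
read(): buf=[_ _ _], head=2, tail=2, size=0
write(20): buf=[_ _ 20], head=2, tail=0, size=1
write(38): buf=[38 _ 20], head=2, tail=1, size=2
read(): buf=[38 _ _], head=0, tail=1, size=1
write(78): buf=[38 78 _], head=0, tail=2, size=2
write(22): buf=[38 78 22], head=0, tail=0, size=3
read(): buf=[_ 78 22], head=1, tail=0, size=2
write(50): buf=[50 78 22], head=1, tail=1, size=3
read(): buf=[50 _ 22], head=2, tail=1, size=2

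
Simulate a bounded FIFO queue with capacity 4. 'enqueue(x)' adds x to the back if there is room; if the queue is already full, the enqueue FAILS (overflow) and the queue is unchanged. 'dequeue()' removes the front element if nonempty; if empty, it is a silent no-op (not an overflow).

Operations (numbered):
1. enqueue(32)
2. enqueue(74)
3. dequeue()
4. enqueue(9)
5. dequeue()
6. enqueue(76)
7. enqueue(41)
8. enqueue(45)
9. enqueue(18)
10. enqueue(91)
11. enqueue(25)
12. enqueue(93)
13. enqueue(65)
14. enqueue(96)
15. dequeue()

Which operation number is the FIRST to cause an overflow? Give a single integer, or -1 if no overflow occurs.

1. enqueue(32): size=1
2. enqueue(74): size=2
3. dequeue(): size=1
4. enqueue(9): size=2
5. dequeue(): size=1
6. enqueue(76): size=2
7. enqueue(41): size=3
8. enqueue(45): size=4
9. enqueue(18): size=4=cap → OVERFLOW (fail)
10. enqueue(91): size=4=cap → OVERFLOW (fail)
11. enqueue(25): size=4=cap → OVERFLOW (fail)
12. enqueue(93): size=4=cap → OVERFLOW (fail)
13. enqueue(65): size=4=cap → OVERFLOW (fail)
14. enqueue(96): size=4=cap → OVERFLOW (fail)
15. dequeue(): size=3

Answer: 9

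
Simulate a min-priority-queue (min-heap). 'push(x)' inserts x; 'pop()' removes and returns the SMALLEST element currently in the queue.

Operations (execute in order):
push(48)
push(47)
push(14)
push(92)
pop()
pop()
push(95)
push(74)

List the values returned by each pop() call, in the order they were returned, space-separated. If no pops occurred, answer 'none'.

Answer: 14 47

Derivation:
push(48): heap contents = [48]
push(47): heap contents = [47, 48]
push(14): heap contents = [14, 47, 48]
push(92): heap contents = [14, 47, 48, 92]
pop() → 14: heap contents = [47, 48, 92]
pop() → 47: heap contents = [48, 92]
push(95): heap contents = [48, 92, 95]
push(74): heap contents = [48, 74, 92, 95]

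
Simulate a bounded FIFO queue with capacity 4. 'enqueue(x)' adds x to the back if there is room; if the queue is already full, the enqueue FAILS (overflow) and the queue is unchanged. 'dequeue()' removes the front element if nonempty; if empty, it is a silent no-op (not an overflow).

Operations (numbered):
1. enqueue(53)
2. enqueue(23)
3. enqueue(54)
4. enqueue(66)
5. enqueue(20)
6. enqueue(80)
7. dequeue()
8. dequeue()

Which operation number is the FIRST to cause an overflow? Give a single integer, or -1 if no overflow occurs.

1. enqueue(53): size=1
2. enqueue(23): size=2
3. enqueue(54): size=3
4. enqueue(66): size=4
5. enqueue(20): size=4=cap → OVERFLOW (fail)
6. enqueue(80): size=4=cap → OVERFLOW (fail)
7. dequeue(): size=3
8. dequeue(): size=2

Answer: 5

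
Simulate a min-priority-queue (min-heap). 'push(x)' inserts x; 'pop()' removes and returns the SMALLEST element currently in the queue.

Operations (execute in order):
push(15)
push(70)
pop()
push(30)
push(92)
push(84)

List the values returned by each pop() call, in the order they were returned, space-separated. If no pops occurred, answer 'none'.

Answer: 15

Derivation:
push(15): heap contents = [15]
push(70): heap contents = [15, 70]
pop() → 15: heap contents = [70]
push(30): heap contents = [30, 70]
push(92): heap contents = [30, 70, 92]
push(84): heap contents = [30, 70, 84, 92]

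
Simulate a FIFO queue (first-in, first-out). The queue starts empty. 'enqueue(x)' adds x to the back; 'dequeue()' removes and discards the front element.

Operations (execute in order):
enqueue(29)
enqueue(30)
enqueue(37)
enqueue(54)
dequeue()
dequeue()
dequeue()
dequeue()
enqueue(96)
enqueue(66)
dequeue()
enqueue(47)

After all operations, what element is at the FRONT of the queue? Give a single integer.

Answer: 66

Derivation:
enqueue(29): queue = [29]
enqueue(30): queue = [29, 30]
enqueue(37): queue = [29, 30, 37]
enqueue(54): queue = [29, 30, 37, 54]
dequeue(): queue = [30, 37, 54]
dequeue(): queue = [37, 54]
dequeue(): queue = [54]
dequeue(): queue = []
enqueue(96): queue = [96]
enqueue(66): queue = [96, 66]
dequeue(): queue = [66]
enqueue(47): queue = [66, 47]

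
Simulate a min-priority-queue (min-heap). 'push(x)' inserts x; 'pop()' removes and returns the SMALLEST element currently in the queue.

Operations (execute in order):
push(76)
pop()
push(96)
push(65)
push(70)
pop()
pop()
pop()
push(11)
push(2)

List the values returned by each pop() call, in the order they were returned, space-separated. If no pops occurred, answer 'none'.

push(76): heap contents = [76]
pop() → 76: heap contents = []
push(96): heap contents = [96]
push(65): heap contents = [65, 96]
push(70): heap contents = [65, 70, 96]
pop() → 65: heap contents = [70, 96]
pop() → 70: heap contents = [96]
pop() → 96: heap contents = []
push(11): heap contents = [11]
push(2): heap contents = [2, 11]

Answer: 76 65 70 96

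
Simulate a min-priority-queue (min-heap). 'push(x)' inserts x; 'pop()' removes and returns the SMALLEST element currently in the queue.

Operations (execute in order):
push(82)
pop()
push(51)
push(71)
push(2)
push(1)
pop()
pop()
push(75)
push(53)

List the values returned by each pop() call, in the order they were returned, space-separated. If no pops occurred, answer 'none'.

Answer: 82 1 2

Derivation:
push(82): heap contents = [82]
pop() → 82: heap contents = []
push(51): heap contents = [51]
push(71): heap contents = [51, 71]
push(2): heap contents = [2, 51, 71]
push(1): heap contents = [1, 2, 51, 71]
pop() → 1: heap contents = [2, 51, 71]
pop() → 2: heap contents = [51, 71]
push(75): heap contents = [51, 71, 75]
push(53): heap contents = [51, 53, 71, 75]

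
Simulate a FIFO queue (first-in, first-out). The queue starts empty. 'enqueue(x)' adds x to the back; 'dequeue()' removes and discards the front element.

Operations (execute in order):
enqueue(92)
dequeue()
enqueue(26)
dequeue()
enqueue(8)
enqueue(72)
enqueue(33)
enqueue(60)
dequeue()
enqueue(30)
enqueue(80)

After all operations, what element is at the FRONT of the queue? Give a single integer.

Answer: 72

Derivation:
enqueue(92): queue = [92]
dequeue(): queue = []
enqueue(26): queue = [26]
dequeue(): queue = []
enqueue(8): queue = [8]
enqueue(72): queue = [8, 72]
enqueue(33): queue = [8, 72, 33]
enqueue(60): queue = [8, 72, 33, 60]
dequeue(): queue = [72, 33, 60]
enqueue(30): queue = [72, 33, 60, 30]
enqueue(80): queue = [72, 33, 60, 30, 80]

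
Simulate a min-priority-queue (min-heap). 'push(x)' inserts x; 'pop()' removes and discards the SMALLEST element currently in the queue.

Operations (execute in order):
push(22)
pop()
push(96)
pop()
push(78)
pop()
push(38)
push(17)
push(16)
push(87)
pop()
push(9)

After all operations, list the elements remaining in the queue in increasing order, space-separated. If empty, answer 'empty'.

push(22): heap contents = [22]
pop() → 22: heap contents = []
push(96): heap contents = [96]
pop() → 96: heap contents = []
push(78): heap contents = [78]
pop() → 78: heap contents = []
push(38): heap contents = [38]
push(17): heap contents = [17, 38]
push(16): heap contents = [16, 17, 38]
push(87): heap contents = [16, 17, 38, 87]
pop() → 16: heap contents = [17, 38, 87]
push(9): heap contents = [9, 17, 38, 87]

Answer: 9 17 38 87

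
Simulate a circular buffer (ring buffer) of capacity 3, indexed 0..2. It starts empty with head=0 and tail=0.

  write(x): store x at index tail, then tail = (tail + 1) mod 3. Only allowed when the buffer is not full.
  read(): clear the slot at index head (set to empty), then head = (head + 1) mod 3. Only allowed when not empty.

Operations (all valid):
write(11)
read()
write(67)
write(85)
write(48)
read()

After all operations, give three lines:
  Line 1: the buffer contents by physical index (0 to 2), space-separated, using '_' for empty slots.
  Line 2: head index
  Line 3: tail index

write(11): buf=[11 _ _], head=0, tail=1, size=1
read(): buf=[_ _ _], head=1, tail=1, size=0
write(67): buf=[_ 67 _], head=1, tail=2, size=1
write(85): buf=[_ 67 85], head=1, tail=0, size=2
write(48): buf=[48 67 85], head=1, tail=1, size=3
read(): buf=[48 _ 85], head=2, tail=1, size=2

Answer: 48 _ 85
2
1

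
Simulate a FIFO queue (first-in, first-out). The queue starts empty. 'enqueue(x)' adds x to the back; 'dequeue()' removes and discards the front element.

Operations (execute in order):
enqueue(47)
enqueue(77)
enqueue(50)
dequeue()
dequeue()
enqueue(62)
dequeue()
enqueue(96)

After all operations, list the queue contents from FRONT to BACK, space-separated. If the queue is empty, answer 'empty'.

enqueue(47): [47]
enqueue(77): [47, 77]
enqueue(50): [47, 77, 50]
dequeue(): [77, 50]
dequeue(): [50]
enqueue(62): [50, 62]
dequeue(): [62]
enqueue(96): [62, 96]

Answer: 62 96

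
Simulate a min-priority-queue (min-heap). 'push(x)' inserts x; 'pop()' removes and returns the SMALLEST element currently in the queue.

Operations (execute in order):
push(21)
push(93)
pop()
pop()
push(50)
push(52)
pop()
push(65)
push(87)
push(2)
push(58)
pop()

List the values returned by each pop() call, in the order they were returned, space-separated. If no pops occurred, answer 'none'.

Answer: 21 93 50 2

Derivation:
push(21): heap contents = [21]
push(93): heap contents = [21, 93]
pop() → 21: heap contents = [93]
pop() → 93: heap contents = []
push(50): heap contents = [50]
push(52): heap contents = [50, 52]
pop() → 50: heap contents = [52]
push(65): heap contents = [52, 65]
push(87): heap contents = [52, 65, 87]
push(2): heap contents = [2, 52, 65, 87]
push(58): heap contents = [2, 52, 58, 65, 87]
pop() → 2: heap contents = [52, 58, 65, 87]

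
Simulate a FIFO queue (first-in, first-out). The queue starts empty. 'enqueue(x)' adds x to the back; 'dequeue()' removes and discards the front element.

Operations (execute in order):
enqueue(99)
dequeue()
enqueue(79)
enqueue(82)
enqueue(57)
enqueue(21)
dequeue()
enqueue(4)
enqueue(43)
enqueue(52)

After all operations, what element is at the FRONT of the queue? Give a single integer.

Answer: 82

Derivation:
enqueue(99): queue = [99]
dequeue(): queue = []
enqueue(79): queue = [79]
enqueue(82): queue = [79, 82]
enqueue(57): queue = [79, 82, 57]
enqueue(21): queue = [79, 82, 57, 21]
dequeue(): queue = [82, 57, 21]
enqueue(4): queue = [82, 57, 21, 4]
enqueue(43): queue = [82, 57, 21, 4, 43]
enqueue(52): queue = [82, 57, 21, 4, 43, 52]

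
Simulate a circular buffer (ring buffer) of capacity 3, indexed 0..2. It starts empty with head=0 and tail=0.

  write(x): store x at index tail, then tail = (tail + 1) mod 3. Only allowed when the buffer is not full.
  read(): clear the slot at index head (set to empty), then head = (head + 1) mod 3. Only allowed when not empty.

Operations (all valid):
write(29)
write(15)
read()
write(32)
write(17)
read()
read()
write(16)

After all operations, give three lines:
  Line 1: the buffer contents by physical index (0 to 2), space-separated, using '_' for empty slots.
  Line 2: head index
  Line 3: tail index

write(29): buf=[29 _ _], head=0, tail=1, size=1
write(15): buf=[29 15 _], head=0, tail=2, size=2
read(): buf=[_ 15 _], head=1, tail=2, size=1
write(32): buf=[_ 15 32], head=1, tail=0, size=2
write(17): buf=[17 15 32], head=1, tail=1, size=3
read(): buf=[17 _ 32], head=2, tail=1, size=2
read(): buf=[17 _ _], head=0, tail=1, size=1
write(16): buf=[17 16 _], head=0, tail=2, size=2

Answer: 17 16 _
0
2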